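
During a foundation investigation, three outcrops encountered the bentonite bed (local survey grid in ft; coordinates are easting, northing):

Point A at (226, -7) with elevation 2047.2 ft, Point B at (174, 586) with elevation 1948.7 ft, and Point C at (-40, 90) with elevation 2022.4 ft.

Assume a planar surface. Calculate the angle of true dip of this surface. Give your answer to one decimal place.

9.5°

Let the plane be z = a·easting + b·northing + c.
Point B−Point A: −52a + 593b = −98.5;  Point C−Point A: −266a + 97b = −24.8.
Solving gives a = 0.03374, b = −0.16315.
Gradient magnitude |∇z| = √(a² + b²) = √(0.00114 + 0.02662) = 0.16660.
True dip = arctan(0.16660) = 9.5°, dipping toward NNW (azimuth ≈ 348°).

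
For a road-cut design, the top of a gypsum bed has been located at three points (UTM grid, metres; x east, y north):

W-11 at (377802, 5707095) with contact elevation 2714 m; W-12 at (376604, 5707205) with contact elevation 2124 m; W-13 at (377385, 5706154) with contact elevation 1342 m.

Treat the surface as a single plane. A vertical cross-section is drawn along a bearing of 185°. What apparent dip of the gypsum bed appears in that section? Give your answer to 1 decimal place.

Two edge vectors: W-11→W-12 = (-1198, 110, -590), W-11→W-13 = (-417, -941, -1372).
Normal n = (W-11→W-12) × (W-11→W-13) = (-706110, -1397626, 1173188).
So ∂z/∂x = −n_x/n_z = 0.60187 and ∂z/∂y = −n_y/n_z = 1.19131.
Unit vector along 185° is (sin 185°, cos 185°) = (-0.0872, -0.9962).
Slope in that direction = a·(-0.0872) + b·(-0.9962) = −1.23923.
Apparent dip = arctan|1.23923| = 51.1° (true dip is 53.2°, so apparent ≤ true as expected).

51.1°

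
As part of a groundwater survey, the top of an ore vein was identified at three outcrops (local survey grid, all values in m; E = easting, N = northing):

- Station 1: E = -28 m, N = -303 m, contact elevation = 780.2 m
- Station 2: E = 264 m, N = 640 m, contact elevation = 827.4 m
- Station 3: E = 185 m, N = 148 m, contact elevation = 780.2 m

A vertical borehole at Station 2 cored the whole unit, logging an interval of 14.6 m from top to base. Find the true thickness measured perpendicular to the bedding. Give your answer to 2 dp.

13.82 m

Let the plane be z = a·E + b·N + c.
Station 2−Station 1: 292a + 943b = 47.2;  Station 3−Station 1: 213a + 451b = 0.
Solving gives a = −0.30777, b = 0.14535.
|∇z| = √(a²+b²) = 0.34036, so dip δ = arctan(0.34036) = 18.80°.
True thickness = vertical thickness × cos δ = 14.6 × cos 18.80° = 13.82 m.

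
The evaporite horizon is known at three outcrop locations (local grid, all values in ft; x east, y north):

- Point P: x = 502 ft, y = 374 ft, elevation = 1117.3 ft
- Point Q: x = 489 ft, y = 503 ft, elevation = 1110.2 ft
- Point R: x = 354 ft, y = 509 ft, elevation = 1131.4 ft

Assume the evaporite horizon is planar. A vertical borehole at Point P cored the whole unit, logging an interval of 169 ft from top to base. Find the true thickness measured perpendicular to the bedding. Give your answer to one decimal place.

166.5 ft

Let the plane be z = a·x + b·y + c.
Point Q−Point P: −13a + 129b = −7.1;  Point R−Point P: −148a + 135b = 14.1.
Solving gives a = −0.16020, b = −0.07118.
|∇z| = √(a²+b²) = 0.17530, so dip δ = arctan(0.17530) = 9.94°.
True thickness = vertical thickness × cos δ = 169 × cos 9.94° = 166.5 ft.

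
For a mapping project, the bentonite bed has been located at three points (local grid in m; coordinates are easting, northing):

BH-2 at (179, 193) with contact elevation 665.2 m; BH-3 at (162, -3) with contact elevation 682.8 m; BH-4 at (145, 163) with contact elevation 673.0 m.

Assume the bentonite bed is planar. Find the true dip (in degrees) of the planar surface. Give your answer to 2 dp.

Let the plane be z = a·easting + b·northing + c.
BH-3−BH-2: −17a − 196b = 17.6;  BH-4−BH-2: −34a − 30b = 7.8.
Solving gives a = −0.16263, b = −0.07569.
Gradient magnitude |∇z| = √(a² + b²) = √(0.02645 + 0.00573) = 0.17938.
True dip = arctan(0.17938) = 10.17°, dipping toward ENE (azimuth ≈ 065°).

10.17°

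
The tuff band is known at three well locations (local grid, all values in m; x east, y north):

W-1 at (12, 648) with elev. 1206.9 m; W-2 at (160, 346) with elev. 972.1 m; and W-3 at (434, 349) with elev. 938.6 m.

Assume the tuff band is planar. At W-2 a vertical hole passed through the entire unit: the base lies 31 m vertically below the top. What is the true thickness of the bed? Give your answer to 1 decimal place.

Let the plane be z = a·x + b·y + c.
W-2−W-1: 148a − 302b = −234.8;  W-3−W-1: 422a − 299b = −268.3.
Solving gives a = −0.13008, b = 0.71374.
|∇z| = √(a²+b²) = 0.72549, so dip δ = arctan(0.72549) = 35.96°.
True thickness = vertical thickness × cos δ = 31 × cos 35.96° = 25.1 m.

25.1 m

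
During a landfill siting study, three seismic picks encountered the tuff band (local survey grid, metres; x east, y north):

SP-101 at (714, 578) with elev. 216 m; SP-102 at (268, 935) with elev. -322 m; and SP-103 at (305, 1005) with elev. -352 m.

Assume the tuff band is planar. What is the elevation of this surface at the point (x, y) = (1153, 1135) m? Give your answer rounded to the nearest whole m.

65 m

Let the plane be z = a·x + b·y + c.
SP-102−SP-101: −446a + 357b = −538;  SP-103−SP-101: −409a + 427b = −568.
Solving gives a = 0.60659, b = −0.74920.
Then c = 216 − a·714 − b·578 = 215.93.
At (1153, 1135): z = 699.4 − 850.3 + 215.93 = 65.0 m.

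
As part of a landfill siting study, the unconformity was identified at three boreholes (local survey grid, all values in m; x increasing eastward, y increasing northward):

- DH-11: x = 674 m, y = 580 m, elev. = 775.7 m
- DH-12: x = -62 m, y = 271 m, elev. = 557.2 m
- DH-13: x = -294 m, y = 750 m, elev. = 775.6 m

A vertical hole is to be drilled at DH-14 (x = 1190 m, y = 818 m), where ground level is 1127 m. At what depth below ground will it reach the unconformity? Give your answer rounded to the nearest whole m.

187 m

Two edge vectors: DH-11→DH-12 = (-736, -309, -218.5), DH-11→DH-13 = (-968, 170, -0.1).
Normal n = (DH-11→DH-12) × (DH-11→DH-13) = (37175.9, 211434.4, -424232).
So ∂z/∂x = −n_x/n_z = 0.08763 and ∂z/∂y = −n_y/n_z = 0.49839.
Intercept c from DH-11: 775.7 − 59.06 − 289.07 = 427.57.
At (1190, 818): z_contact = 104.3 + 407.7 + 427.57 = 939.5 m.
Depth below ground = 1127 − 939.5 = 187 m.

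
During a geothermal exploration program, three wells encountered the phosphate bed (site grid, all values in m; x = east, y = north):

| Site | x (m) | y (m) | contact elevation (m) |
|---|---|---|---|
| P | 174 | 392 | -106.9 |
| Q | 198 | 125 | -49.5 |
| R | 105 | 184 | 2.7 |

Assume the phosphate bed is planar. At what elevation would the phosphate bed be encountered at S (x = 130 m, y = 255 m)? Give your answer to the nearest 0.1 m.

-35.8 m

Two edge vectors: P→Q = (24, -267, 57.4), P→R = (-69, -208, 109.6).
Normal n = (P→Q) × (P→R) = (-17324, -6591, -23415).
So ∂z/∂x = −n_x/n_z = −0.73987 and ∂z/∂y = −n_y/n_z = −0.28149.
Intercept c from P: -106.9 + 128.74 + 110.34 = 132.18.
At (130, 255): z = −96.2 − 71.8 + 132.18 = -35.8 m.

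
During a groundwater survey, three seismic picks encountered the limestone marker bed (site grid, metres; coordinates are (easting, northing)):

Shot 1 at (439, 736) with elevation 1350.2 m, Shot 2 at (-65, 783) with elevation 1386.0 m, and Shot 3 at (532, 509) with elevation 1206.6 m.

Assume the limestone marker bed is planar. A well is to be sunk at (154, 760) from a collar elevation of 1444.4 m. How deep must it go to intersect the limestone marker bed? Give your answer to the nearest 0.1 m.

Two edge vectors: Shot 1→Shot 2 = (-504, 47, 35.8), Shot 1→Shot 3 = (93, -227, -143.6).
Normal n = (Shot 1→Shot 2) × (Shot 1→Shot 3) = (1377.4, -69045, 110037).
So ∂z/∂E = −n_x/n_z = −0.01252 and ∂z/∂N = −n_y/n_z = 0.62747.
Intercept c from Shot 1: 1350.2 + 5.50 − 461.82 = 893.88.
At (154, 760): z_contact = −1.93 + 476.88 + 893.88 = 1368.83 m.
Depth below ground = 1444.4 − 1368.83 = 75.6 m.

75.6 m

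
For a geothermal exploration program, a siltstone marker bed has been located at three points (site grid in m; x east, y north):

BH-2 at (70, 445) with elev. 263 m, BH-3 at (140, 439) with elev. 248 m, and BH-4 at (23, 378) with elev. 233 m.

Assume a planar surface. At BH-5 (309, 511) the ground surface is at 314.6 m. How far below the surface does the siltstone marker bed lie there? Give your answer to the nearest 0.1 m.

54.0 m

Two edge vectors: BH-2→BH-3 = (70, -6, -15), BH-2→BH-4 = (-47, -67, -30).
Normal n = (BH-2→BH-3) × (BH-2→BH-4) = (-825, 2805, -4972).
So ∂z/∂x = −n_x/n_z = −0.16593 and ∂z/∂y = −n_y/n_z = 0.56416.
Intercept c from BH-2: 263 + 11.62 − 251.05 = 23.56.
At (309, 511): z_contact = −51.27 + 288.29 + 23.56 = 260.58 m.
Depth below ground = 314.6 − 260.58 = 54.0 m.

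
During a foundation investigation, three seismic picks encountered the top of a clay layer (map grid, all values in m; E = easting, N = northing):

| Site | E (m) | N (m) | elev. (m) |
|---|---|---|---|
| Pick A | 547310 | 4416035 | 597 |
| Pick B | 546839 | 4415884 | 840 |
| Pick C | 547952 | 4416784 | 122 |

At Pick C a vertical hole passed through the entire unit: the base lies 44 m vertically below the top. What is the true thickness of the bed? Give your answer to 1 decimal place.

Let the plane be z = a·E + b·N + c.
Pick B−Pick A: −471a − 151b = 243;  Pick C−Pick A: 642a + 749b = −475.
Solving gives a = −0.43106, b = −0.26470.
|∇z| = √(a²+b²) = 0.50585, so dip δ = arctan(0.50585) = 26.83°.
True thickness = vertical thickness × cos δ = 44 × cos 26.83° = 39.3 m.

39.3 m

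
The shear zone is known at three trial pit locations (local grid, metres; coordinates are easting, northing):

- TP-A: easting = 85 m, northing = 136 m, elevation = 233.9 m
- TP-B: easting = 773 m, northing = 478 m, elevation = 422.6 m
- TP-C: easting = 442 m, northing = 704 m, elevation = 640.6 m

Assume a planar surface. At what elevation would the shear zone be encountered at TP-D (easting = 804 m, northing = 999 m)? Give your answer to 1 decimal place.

Two edge vectors: TP-A→TP-B = (688, 342, 188.7), TP-A→TP-C = (357, 568, 406.7).
Normal n = (TP-A→TP-B) × (TP-A→TP-C) = (31909.8, -212443.7, 268690).
So ∂z/∂easting = −n_x/n_z = −0.11876 and ∂z/∂northing = −n_y/n_z = 0.79066.
Intercept c from TP-A: 233.9 + 10.09 − 107.53 = 136.46.
At (804, 999): z = −95.5 + 789.9 + 136.46 = 830.9 m.

830.9 m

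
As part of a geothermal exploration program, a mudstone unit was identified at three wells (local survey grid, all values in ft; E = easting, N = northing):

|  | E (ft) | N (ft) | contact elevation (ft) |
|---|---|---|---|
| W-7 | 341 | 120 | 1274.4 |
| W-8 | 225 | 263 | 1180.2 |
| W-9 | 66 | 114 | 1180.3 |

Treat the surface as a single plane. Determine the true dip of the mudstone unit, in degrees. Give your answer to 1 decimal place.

Two edge vectors: W-7→W-8 = (-116, 143, -94.2), W-7→W-9 = (-275, -6, -94.1).
Normal n = (W-7→W-8) × (W-7→W-9) = (-14021.5, 14989.4, 40021).
So ∂z/∂E = −n_x/n_z = 0.35035 and ∂z/∂N = −n_y/n_z = −0.37454.
Gradient magnitude |∇z| = √(a² + b²) = √(0.12275 + 0.14028) = 0.51286.
True dip = arctan(0.51286) = 27.2°, dipping toward NW (azimuth ≈ 317°).

27.2°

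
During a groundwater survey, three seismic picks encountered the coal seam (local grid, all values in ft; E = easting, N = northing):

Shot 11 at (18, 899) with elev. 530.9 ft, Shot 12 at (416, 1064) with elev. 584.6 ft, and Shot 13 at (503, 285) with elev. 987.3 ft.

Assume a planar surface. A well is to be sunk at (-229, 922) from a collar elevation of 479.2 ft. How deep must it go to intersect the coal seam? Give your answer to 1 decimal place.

41.8 ft

Let the plane be z = a·E + b·N + c.
Shot 12−Shot 11: 398a + 165b = 53.7;  Shot 13−Shot 11: 485a − 614b = 456.4.
Solving gives a = 0.333782, b = −0.479668.
Then c = 530.9 − a·18 − b·899 = 956.11.
At (-229, 922): z_contact = −76.44 − 442.25 + 956.11 = 437.42 ft.
Depth below ground = 479.2 − 437.42 = 41.8 ft.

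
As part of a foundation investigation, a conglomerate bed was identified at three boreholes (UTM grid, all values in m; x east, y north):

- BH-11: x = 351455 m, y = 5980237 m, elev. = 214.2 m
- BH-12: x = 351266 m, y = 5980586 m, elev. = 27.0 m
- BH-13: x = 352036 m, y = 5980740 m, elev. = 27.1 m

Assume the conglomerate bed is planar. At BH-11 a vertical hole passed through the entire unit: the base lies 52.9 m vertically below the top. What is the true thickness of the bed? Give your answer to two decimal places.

47.44 m

Let the plane be z = a·x + b·y + c.
BH-12−BH-11: −189a + 349b = −187.2;  BH-13−BH-11: 581a + 503b = −187.1.
Solving gives a = 0.09691, b = −0.48391.
|∇z| = √(a²+b²) = 0.49352, so dip δ = arctan(0.49352) = 26.27°.
True thickness = vertical thickness × cos δ = 52.9 × cos 26.27° = 47.44 m.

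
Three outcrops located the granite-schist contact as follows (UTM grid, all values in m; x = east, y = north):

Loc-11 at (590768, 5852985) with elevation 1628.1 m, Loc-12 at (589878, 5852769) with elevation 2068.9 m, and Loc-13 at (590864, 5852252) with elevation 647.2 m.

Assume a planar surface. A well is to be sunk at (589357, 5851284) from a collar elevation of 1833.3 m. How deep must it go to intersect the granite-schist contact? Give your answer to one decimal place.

Two edge vectors: Loc-11→Loc-12 = (-890, -216, 440.8), Loc-11→Loc-13 = (96, -733, -980.9).
Normal n = (Loc-11→Loc-12) × (Loc-11→Loc-13) = (534980.8, -830684.2, 673106).
So ∂z/∂x = −n_x/n_z = −0.794794282 and ∂z/∂y = −n_y/n_z = 1.234106069.
Intercept c from Loc-11: 1628.1 + 469539.03 − 7223204.31 = −6752037.18.
At (589357, 5851284): z_contact = −468417.57 + 7221105.10 − 6752037.18 = 650.34 m.
Depth below ground = 1833.3 − 650.34 = 1183.0 m.

1183.0 m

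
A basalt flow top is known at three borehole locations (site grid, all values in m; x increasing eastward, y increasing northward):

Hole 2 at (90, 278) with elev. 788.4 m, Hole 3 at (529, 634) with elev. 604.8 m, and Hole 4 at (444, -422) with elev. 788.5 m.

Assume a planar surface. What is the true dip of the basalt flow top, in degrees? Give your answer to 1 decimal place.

Let the plane be z = a·x + b·y + c.
Hole 3−Hole 2: 439a + 356b = −183.6;  Hole 4−Hole 2: 354a − 700b = 0.1.
Solving gives a = −0.29651, b = −0.15009.
Gradient magnitude |∇z| = √(a² + b²) = √(0.08792 + 0.02253) = 0.33233.
True dip = arctan(0.33233) = 18.4°, dipping toward ENE (azimuth ≈ 063°).

18.4°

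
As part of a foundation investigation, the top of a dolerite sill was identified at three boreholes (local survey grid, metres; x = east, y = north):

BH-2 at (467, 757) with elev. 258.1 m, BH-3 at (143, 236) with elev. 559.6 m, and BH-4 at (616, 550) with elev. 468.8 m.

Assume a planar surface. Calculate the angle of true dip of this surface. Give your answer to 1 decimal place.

40.3°

Two edge vectors: BH-2→BH-3 = (-324, -521, 301.5), BH-2→BH-4 = (149, -207, 210.7).
Normal n = (BH-2→BH-3) × (BH-2→BH-4) = (-47364.2, 113190.3, 144697).
So ∂z/∂x = −n_x/n_z = 0.32733 and ∂z/∂y = −n_y/n_z = −0.78226.
Gradient magnitude |∇z| = √(a² + b²) = √(0.10715 + 0.61193) = 0.84798.
True dip = arctan(0.84798) = 40.3°, dipping toward NNW (azimuth ≈ 337°).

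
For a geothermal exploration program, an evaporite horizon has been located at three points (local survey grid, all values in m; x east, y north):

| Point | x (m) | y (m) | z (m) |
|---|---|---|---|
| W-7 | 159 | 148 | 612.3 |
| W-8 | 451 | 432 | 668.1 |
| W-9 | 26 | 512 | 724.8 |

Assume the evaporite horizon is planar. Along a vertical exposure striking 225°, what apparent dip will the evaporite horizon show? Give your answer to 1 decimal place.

Let the plane be z = a·x + b·y + c.
W-8−W-7: 292a + 284b = 55.8;  W-9−W-7: −133a + 364b = 112.5.
Solving gives a = −0.08079, b = 0.27955.
Unit vector along 225° is (sin 225°, cos 225°) = (-0.7071, -0.7071).
Slope in that direction = a·(-0.7071) + b·(-0.7071) = −0.14054.
Apparent dip = arctan|0.14054| = 8.0° (true dip is 16.2°, so apparent ≤ true as expected).

8.0°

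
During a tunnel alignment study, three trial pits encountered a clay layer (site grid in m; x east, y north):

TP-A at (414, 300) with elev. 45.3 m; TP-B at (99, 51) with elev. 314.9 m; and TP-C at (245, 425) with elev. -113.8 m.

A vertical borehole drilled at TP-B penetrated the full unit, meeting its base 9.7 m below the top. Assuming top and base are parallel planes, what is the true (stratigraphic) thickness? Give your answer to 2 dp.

Let the plane be z = a·x + b·y + c.
TP-B−TP-A: −315a − 249b = 269.6;  TP-C−TP-A: −169a + 125b = −159.1.
Solving gives a = 0.07263, b = −1.17461.
|∇z| = √(a²+b²) = 1.17685, so dip δ = arctan(1.17685) = 49.64°.
True thickness = vertical thickness × cos δ = 9.7 × cos 49.64° = 6.28 m.

6.28 m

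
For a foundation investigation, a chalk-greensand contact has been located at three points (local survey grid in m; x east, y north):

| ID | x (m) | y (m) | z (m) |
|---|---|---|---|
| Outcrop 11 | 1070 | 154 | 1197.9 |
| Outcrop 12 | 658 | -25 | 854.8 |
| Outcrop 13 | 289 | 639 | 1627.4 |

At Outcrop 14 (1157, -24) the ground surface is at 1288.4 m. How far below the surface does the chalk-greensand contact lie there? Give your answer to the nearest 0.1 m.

300.8 m

Two edge vectors: Outcrop 11→Outcrop 12 = (-412, -179, -343.1), Outcrop 11→Outcrop 13 = (-781, 485, 429.5).
Normal n = (Outcrop 11→Outcrop 12) × (Outcrop 11→Outcrop 13) = (89523, 444915.1, -339619).
So ∂z/∂x = −n_x/n_z = 0.263598 and ∂z/∂y = −n_y/n_z = 1.310042.
Intercept c from Outcrop 11: 1197.9 − 282.05 − 201.75 = 714.10.
At (1157, -24): z_contact = 304.98 − 31.44 + 714.10 = 987.65 m.
Depth below ground = 1288.4 − 987.65 = 300.8 m.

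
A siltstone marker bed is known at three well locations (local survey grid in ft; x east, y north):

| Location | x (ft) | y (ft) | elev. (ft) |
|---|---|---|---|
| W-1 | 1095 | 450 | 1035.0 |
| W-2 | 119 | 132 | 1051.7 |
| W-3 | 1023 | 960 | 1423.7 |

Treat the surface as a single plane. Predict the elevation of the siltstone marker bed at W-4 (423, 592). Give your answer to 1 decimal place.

1308.7 ft

Let the plane be z = a·x + b·y + c.
W-2−W-1: −976a − 318b = 16.7;  W-3−W-1: −72a + 510b = 388.7.
Solving gives a = −0.253764, b = 0.726331.
Then c = 1035 − a·1095 − b·450 = 986.02.
At (423, 592): z = −107.3 + 430.0 + 986.02 = 1308.7 ft.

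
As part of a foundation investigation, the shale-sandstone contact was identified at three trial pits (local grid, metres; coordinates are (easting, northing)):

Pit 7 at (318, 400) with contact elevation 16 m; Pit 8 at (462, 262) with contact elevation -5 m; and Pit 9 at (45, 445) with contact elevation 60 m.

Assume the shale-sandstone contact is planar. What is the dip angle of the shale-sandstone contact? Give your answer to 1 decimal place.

Let the plane be z = a·E + b·N + c.
Pit 8−Pit 7: 144a − 138b = −21;  Pit 9−Pit 7: −273a + 45b = 44.
Solving gives a = −0.16436, b = −0.01933.
Gradient magnitude |∇z| = √(a² + b²) = √(0.02701 + 0.00037) = 0.16549.
True dip = arctan(0.16549) = 9.4°, dipping toward E (azimuth ≈ 083°).

9.4°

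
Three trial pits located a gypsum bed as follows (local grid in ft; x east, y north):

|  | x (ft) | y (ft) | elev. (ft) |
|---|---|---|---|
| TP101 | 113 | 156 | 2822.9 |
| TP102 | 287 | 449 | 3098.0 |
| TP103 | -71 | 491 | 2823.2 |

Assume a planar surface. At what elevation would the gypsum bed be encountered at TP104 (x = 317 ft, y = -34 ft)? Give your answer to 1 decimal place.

Two edge vectors: TP101→TP102 = (174, 293, 275.1), TP101→TP103 = (-184, 335, 0.3).
Normal n = (TP101→TP102) × (TP101→TP103) = (-92070.6, -50670.6, 112202).
So ∂z/∂x = −n_x/n_z = 0.82058 and ∂z/∂y = −n_y/n_z = 0.45160.
Intercept c from TP101: 2822.9 − 92.73 − 70.45 = 2659.72.
At (317, -34): z = 260.1 − 15.4 + 2659.72 = 2904.5 ft.

2904.5 ft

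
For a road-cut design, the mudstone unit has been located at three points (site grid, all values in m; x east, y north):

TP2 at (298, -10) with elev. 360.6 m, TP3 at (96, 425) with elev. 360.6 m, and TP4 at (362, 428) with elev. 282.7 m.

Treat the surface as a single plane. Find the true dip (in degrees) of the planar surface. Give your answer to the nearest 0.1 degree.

Let the plane be z = a·x + b·y + c.
TP3−TP2: −202a + 435b = 0;  TP4−TP2: 64a + 438b = −77.9.
Solving gives a = −0.29133, b = −0.13528.
Gradient magnitude |∇z| = √(a² + b²) = √(0.08487 + 0.01830) = 0.32121.
True dip = arctan(0.32121) = 17.8°, dipping toward ENE (azimuth ≈ 065°).

17.8°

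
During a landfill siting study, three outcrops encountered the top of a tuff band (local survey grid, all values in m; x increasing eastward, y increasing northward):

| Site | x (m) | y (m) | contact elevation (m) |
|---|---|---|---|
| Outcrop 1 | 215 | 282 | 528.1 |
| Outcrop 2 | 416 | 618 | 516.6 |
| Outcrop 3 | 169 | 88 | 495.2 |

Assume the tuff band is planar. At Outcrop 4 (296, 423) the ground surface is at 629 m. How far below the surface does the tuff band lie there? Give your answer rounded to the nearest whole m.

104 m

Let the plane be z = a·x + b·y + c.
Outcrop 2−Outcrop 1: 201a + 336b = −11.5;  Outcrop 3−Outcrop 1: −46a − 194b = −32.9.
Solving gives a = −0.56442, b = 0.30342.
Then c = 528.1 − a·215 − b·282 = 563.89.
At (296, 423): z_contact = −167.1 + 128.3 + 563.89 = 525.2 m.
Depth below ground = 629 − 525.2 = 104 m.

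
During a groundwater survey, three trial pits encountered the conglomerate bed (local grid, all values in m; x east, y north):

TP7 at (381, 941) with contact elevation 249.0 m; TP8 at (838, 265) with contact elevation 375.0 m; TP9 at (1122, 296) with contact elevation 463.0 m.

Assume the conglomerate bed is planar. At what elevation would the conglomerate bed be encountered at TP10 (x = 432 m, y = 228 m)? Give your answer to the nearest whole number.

249 m

Two edge vectors: TP7→TP8 = (457, -676, 126), TP7→TP9 = (741, -645, 214).
Normal n = (TP7→TP8) × (TP7→TP9) = (-63394, -4432, 206151).
So ∂z/∂x = −n_x/n_z = 0.30751 and ∂z/∂y = −n_y/n_z = 0.02150.
Intercept c from TP7: 249 − 117.16 − 20.23 = 111.61.
At (432, 228): z = 132.8 + 4.9 + 111.61 = 249.4 m.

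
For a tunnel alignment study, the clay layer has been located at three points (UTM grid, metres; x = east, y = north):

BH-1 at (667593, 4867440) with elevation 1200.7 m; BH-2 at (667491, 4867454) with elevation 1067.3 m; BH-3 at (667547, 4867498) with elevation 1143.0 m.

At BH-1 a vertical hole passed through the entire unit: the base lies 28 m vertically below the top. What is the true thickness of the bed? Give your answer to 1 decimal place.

16.9 m

Let the plane be z = a·x + b·y + c.
BH-2−BH-1: −102a + 14b = −133.4;  BH-3−BH-1: −46a + 58b = −57.7.
Solving gives a = 1.31438, b = 0.04761.
|∇z| = √(a²+b²) = 1.31524, so dip δ = arctan(1.31524) = 52.75°.
True thickness = vertical thickness × cos δ = 28 × cos 52.75° = 16.9 m.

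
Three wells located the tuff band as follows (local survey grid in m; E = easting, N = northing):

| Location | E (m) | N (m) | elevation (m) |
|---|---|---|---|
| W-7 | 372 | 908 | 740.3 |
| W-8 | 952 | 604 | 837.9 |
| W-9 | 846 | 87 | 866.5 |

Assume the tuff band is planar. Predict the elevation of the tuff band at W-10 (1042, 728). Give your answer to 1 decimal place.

Two edge vectors: W-7→W-8 = (580, -304, 97.6), W-7→W-9 = (474, -821, 126.2).
Normal n = (W-7→W-8) × (W-7→W-9) = (41764.8, -26933.6, -332084).
So ∂z/∂E = −n_x/n_z = 0.125766 and ∂z/∂N = −n_y/n_z = −0.081105.
Intercept c from W-7: 740.3 − 46.78 + 73.64 = 767.16.
At (1042, 728): z = 131.0 − 59.0 + 767.16 = 839.2 m.

839.2 m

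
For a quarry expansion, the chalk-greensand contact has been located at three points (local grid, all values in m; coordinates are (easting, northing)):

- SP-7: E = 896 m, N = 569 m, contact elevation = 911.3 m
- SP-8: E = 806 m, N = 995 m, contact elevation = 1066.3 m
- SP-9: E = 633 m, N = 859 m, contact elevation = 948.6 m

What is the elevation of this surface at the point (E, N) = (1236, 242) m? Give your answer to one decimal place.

883.9 m

Two edge vectors: SP-7→SP-8 = (-90, 426, 155), SP-7→SP-9 = (-263, 290, 37.3).
Normal n = (SP-7→SP-8) × (SP-7→SP-9) = (-29060.2, -37408, 85938).
So ∂z/∂E = −n_x/n_z = 0.338153 and ∂z/∂N = −n_y/n_z = 0.435291.
Intercept c from SP-7: 911.3 − 302.99 − 247.68 = 360.63.
At (1236, 242): z = 418.0 + 105.3 + 360.63 = 883.9 m.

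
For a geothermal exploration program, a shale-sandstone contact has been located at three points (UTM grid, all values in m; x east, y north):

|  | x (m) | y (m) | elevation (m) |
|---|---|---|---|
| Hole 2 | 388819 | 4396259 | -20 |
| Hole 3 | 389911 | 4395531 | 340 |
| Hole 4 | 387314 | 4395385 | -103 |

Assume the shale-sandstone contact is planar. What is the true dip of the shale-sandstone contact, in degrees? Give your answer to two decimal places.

Two edge vectors: Hole 2→Hole 3 = (1092, -728, 360), Hole 2→Hole 4 = (-1505, -874, -83).
Normal n = (Hole 2→Hole 3) × (Hole 2→Hole 4) = (375064, -451164, -2050048).
So ∂z/∂x = −n_x/n_z = 0.18295 and ∂z/∂y = −n_y/n_z = −0.22007.
Gradient magnitude |∇z| = √(a² + b²) = √(0.03347 + 0.04843) = 0.28619.
True dip = arctan(0.28619) = 15.97°, dipping toward NW (azimuth ≈ 320°).

15.97°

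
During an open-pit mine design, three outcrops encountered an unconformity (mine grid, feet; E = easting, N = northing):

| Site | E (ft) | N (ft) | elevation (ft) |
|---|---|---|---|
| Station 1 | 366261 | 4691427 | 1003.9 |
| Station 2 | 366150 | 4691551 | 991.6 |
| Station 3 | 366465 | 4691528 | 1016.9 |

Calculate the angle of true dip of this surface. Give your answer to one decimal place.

4.8°

Two edge vectors: Station 1→Station 2 = (-111, 124, -12.3), Station 1→Station 3 = (204, 101, 13).
Normal n = (Station 1→Station 2) × (Station 1→Station 3) = (2854.3, -1066.2, -36507).
So ∂z/∂E = −n_x/n_z = 0.07819 and ∂z/∂N = −n_y/n_z = −0.02921.
Gradient magnitude |∇z| = √(a² + b²) = √(0.00611 + 0.00085) = 0.08346.
True dip = arctan(0.08346) = 4.8°, dipping toward WNW (azimuth ≈ 290°).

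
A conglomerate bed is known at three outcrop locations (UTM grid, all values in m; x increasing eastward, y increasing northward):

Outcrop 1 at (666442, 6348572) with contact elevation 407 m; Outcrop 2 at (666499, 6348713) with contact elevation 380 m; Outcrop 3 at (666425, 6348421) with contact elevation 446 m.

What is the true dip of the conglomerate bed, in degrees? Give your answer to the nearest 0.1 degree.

Two edge vectors: Outcrop 1→Outcrop 2 = (57, 141, -27), Outcrop 1→Outcrop 3 = (-17, -151, 39).
Normal n = (Outcrop 1→Outcrop 2) × (Outcrop 1→Outcrop 3) = (1422, -1764, -6210).
So ∂z/∂x = −n_x/n_z = 0.22899 and ∂z/∂y = −n_y/n_z = −0.28406.
Gradient magnitude |∇z| = √(a² + b²) = √(0.05243 + 0.08069) = 0.36486.
True dip = arctan(0.36486) = 20.0°, dipping toward NW (azimuth ≈ 321°).

20.0°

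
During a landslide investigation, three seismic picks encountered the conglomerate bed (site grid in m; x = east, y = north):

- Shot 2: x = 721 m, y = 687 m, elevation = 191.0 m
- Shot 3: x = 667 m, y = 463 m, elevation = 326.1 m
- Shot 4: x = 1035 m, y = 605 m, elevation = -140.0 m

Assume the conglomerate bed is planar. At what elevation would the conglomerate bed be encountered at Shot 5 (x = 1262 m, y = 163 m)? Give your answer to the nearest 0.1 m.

-253.6 m

Let the plane be z = a·x + b·y + c.
Shot 3−Shot 2: −54a − 224b = 135.1;  Shot 4−Shot 2: 314a − 82b = −331.
Solving gives a = −1.139883, b = −0.328332.
Then c = 191 − a·721 − b·687 = 1238.42.
At (1262, 163): z = −1438.5 − 53.5 + 1238.42 = -253.6 m.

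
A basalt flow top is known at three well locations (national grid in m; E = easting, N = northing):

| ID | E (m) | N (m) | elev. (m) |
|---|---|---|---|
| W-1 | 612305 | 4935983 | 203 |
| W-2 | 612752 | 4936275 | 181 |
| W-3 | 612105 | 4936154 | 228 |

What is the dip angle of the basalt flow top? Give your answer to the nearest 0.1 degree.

5.5°

Two edge vectors: W-1→W-2 = (447, 292, -22), W-1→W-3 = (-200, 171, 25).
Normal n = (W-1→W-2) × (W-1→W-3) = (11062, -6775, 134837).
So ∂z/∂E = −n_x/n_z = −0.08204 and ∂z/∂N = −n_y/n_z = 0.05025.
Gradient magnitude |∇z| = √(a² + b²) = √(0.00673 + 0.00252) = 0.09620.
True dip = arctan(0.09620) = 5.5°, dipping toward ESE (azimuth ≈ 121°).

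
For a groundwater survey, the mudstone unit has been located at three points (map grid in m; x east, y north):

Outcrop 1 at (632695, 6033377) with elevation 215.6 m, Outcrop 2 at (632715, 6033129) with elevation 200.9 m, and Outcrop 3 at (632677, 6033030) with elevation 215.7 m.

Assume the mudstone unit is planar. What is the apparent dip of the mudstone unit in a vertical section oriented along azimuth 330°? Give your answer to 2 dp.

Two edge vectors: Outcrop 1→Outcrop 2 = (20, -248, -14.7), Outcrop 1→Outcrop 3 = (-18, -347, 0.1).
Normal n = (Outcrop 1→Outcrop 2) × (Outcrop 1→Outcrop 3) = (-5125.7, 262.6, -11404).
So ∂z/∂x = −n_x/n_z = −0.44947 and ∂z/∂y = −n_y/n_z = 0.02303.
Unit vector along 330° is (sin 330°, cos 330°) = (-0.5000, 0.8660).
Slope in that direction = a·(-0.5000) + b·(0.8660) = 0.24467.
Apparent dip = arctan|0.24467| = 13.75° (true dip is 24.2°, so apparent ≤ true as expected).

13.75°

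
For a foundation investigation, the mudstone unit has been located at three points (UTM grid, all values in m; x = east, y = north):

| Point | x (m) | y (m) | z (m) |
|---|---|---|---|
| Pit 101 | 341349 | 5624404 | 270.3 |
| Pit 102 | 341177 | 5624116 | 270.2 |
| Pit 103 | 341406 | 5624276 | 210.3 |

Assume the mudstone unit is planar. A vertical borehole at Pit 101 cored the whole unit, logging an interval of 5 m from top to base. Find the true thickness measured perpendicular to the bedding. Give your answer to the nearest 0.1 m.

Two edge vectors: Pit 101→Pit 102 = (-172, -288, -0.1), Pit 101→Pit 103 = (57, -128, -60).
Normal n = (Pit 101→Pit 102) × (Pit 101→Pit 103) = (17267.2, -10325.7, 38432).
So ∂z/∂x = −n_x/n_z = −0.44929 and ∂z/∂y = −n_y/n_z = 0.26867.
|∇z| = √(a²+b²) = 0.52350, so dip δ = arctan(0.52350) = 27.63°.
True thickness = vertical thickness × cos δ = 5 × cos 27.63° = 4.4 m.

4.4 m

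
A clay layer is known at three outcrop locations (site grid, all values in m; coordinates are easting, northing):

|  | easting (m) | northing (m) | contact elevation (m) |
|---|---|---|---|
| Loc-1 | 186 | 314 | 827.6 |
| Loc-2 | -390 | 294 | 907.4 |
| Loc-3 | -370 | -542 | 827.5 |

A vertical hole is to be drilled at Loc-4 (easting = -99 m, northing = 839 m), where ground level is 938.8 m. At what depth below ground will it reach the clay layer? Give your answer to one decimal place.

22.4 m

Two edge vectors: Loc-1→Loc-2 = (-576, -20, 79.8), Loc-1→Loc-3 = (-556, -856, -0.1).
Normal n = (Loc-1→Loc-2) × (Loc-1→Loc-3) = (68310.8, -44426.4, 481936).
So ∂z/∂easting = −n_x/n_z = −0.14174 and ∂z/∂northing = −n_y/n_z = 0.09218.
Intercept c from Loc-1: 827.6 + 26.36 − 28.95 = 825.02.
At (-99, 839): z_contact = 14.03 + 77.34 + 825.02 = 916.39 m.
Depth below ground = 938.8 − 916.39 = 22.4 m.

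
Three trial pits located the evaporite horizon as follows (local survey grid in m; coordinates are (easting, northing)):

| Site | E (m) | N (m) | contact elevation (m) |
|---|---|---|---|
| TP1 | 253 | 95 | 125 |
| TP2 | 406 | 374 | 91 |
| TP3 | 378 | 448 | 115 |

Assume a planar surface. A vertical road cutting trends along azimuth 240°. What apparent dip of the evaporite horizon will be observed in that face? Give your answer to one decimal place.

19.1°

Two edge vectors: TP1→TP2 = (153, 279, -34), TP1→TP3 = (125, 353, -10).
Normal n = (TP1→TP2) × (TP1→TP3) = (9212, -2720, 19134).
So ∂z/∂E = −n_x/n_z = −0.48145 and ∂z/∂N = −n_y/n_z = 0.14216.
Unit vector along 240° is (sin 240°, cos 240°) = (-0.8660, -0.5000).
Slope in that direction = a·(-0.8660) + b·(-0.5000) = 0.34587.
Apparent dip = arctan|0.34587| = 19.1° (true dip is 26.7°, so apparent ≤ true as expected).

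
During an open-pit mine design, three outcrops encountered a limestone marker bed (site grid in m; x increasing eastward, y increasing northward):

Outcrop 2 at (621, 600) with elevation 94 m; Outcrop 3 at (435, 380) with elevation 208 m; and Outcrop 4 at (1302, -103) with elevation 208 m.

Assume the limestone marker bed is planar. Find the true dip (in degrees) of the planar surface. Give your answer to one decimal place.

Let the plane be z = a·x + b·y + c.
Outcrop 3−Outcrop 2: −186a − 220b = 114;  Outcrop 4−Outcrop 2: 681a − 703b = 114.
Solving gives a = −0.19624, b = −0.35227.
Gradient magnitude |∇z| = √(a² + b²) = √(0.03851 + 0.12409) = 0.40324.
True dip = arctan(0.40324) = 22.0°, dipping toward NNE (azimuth ≈ 029°).

22.0°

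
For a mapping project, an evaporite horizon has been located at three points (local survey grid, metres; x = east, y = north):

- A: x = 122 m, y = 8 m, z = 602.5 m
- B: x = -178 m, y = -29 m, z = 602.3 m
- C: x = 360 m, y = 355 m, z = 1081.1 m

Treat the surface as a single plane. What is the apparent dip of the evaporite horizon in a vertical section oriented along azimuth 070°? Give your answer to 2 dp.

Two edge vectors: A→B = (-300, -37, -0.2), A→C = (238, 347, 478.6).
Normal n = (A→B) × (A→C) = (-17638.8, 143532.4, -95294).
So ∂z/∂x = −n_x/n_z = −0.18510 and ∂z/∂y = −n_y/n_z = 1.50621.
Unit vector along 070° is (sin 70°, cos 70°) = (0.9397, 0.3420).
Slope in that direction = a·(0.9397) + b·(0.3420) = 0.34122.
Apparent dip = arctan|0.34122| = 18.84° (true dip is 56.6°, so apparent ≤ true as expected).

18.84°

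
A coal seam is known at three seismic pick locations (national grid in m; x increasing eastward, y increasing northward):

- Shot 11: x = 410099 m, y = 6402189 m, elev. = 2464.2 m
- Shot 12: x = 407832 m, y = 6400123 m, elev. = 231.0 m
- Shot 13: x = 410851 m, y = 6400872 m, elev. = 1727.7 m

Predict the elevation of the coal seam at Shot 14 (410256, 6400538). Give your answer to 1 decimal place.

Two edge vectors: Shot 11→Shot 12 = (-2267, -2066, -2233.2), Shot 11→Shot 13 = (752, -1317, -736.5).
Normal n = (Shot 11→Shot 12) × (Shot 11→Shot 13) = (-1419515.4, -3349011.9, 4539271).
So ∂z/∂x = −n_x/n_z = 0.312718804 and ∂z/∂y = −n_y/n_z = 0.737786288.
Intercept c from Shot 11: 2464.2 − 128245.67 − 4723447.26 = −4849228.72.
At (410256, 6400538): z = 128294.8 + 4722229.2 − 4849228.72 = 1295.2 m.

1295.2 m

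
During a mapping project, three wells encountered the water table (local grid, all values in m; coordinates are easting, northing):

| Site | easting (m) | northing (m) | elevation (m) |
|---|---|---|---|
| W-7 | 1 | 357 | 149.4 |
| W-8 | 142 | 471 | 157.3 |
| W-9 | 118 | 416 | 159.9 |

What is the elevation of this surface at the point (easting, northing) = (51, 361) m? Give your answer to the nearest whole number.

156 m

Two edge vectors: W-7→W-8 = (141, 114, 7.9), W-7→W-9 = (117, 59, 10.5).
Normal n = (W-7→W-8) × (W-7→W-9) = (730.9, -556.2, -5019).
So ∂z/∂easting = −n_x/n_z = 0.14563 and ∂z/∂northing = −n_y/n_z = −0.11082.
Intercept c from W-7: 149.4 − 0.15 + 39.56 = 188.82.
At (51, 361): z = 7.4 − 40.0 + 188.82 = 156.2 m.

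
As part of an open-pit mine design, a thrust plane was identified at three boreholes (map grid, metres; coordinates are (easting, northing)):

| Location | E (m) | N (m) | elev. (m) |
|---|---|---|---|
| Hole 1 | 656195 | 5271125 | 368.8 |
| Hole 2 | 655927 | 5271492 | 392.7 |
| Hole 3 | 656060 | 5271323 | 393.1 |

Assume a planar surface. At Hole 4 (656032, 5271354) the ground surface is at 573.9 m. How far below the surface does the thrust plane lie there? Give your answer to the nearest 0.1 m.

Two edge vectors: Hole 1→Hole 2 = (-268, 367, 23.9), Hole 1→Hole 3 = (-135, 198, 24.3).
Normal n = (Hole 1→Hole 2) × (Hole 1→Hole 3) = (4185.9, 3285.9, -3519).
So ∂z/∂E = −n_x/n_z = 1.189514066 and ∂z/∂N = −n_y/n_z = 0.933759591.
Intercept c from Hole 1: 368.8 − 780553.18 − 4921963.52 = −5702147.91.
At (656032, 5271354): z_contact = 780359.29 + 4922177.35 − 5702147.91 = 388.74 m.
Depth below ground = 573.9 − 388.74 = 185.2 m.

185.2 m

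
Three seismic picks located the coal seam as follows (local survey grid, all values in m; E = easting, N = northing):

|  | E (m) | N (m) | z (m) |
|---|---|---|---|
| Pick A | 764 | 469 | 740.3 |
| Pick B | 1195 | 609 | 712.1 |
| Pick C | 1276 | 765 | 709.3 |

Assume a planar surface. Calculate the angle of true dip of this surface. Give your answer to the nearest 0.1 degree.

4.2°

Two edge vectors: Pick A→Pick B = (431, 140, -28.2), Pick A→Pick C = (512, 296, -31).
Normal n = (Pick A→Pick B) × (Pick A→Pick C) = (4007.2, -1077.4, 55896).
So ∂z/∂E = −n_x/n_z = −0.07169 and ∂z/∂N = −n_y/n_z = 0.01928.
Gradient magnitude |∇z| = √(a² + b²) = √(0.00514 + 0.00037) = 0.07424.
True dip = arctan(0.07424) = 4.2°, dipping toward ESE (azimuth ≈ 105°).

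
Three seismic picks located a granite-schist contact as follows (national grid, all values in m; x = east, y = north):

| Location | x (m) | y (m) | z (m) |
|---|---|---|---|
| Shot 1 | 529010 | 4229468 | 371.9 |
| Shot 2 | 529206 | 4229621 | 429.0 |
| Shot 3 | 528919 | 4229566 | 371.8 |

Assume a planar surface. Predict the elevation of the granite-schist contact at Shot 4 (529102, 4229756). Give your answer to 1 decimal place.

432.5 m

Let the plane be z = a·x + b·y + c.
Shot 2−Shot 1: 196a + 153b = 57.1;  Shot 3−Shot 1: −91a + 98b = −0.1.
Solving gives a = 0.169361021, b = 0.156243397.
Then c = 371.9 − a·529010 − b·4229468 = −750048.22.
At (529102, 4229756): z = 89609.3 + 660871.4 − 750048.22 = 432.5 m.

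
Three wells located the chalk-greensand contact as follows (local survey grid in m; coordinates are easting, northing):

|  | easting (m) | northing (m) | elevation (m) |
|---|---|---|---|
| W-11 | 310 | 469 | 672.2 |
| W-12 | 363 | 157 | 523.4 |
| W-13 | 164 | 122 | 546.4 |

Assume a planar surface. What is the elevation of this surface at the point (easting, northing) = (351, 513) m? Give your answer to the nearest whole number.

Two edge vectors: W-11→W-12 = (53, -312, -148.8), W-11→W-13 = (-146, -347, -125.8).
Normal n = (W-11→W-12) × (W-11→W-13) = (-12384, 28392.2, -63943).
So ∂z/∂easting = −n_x/n_z = −0.19367 and ∂z/∂northing = −n_y/n_z = 0.44402.
Intercept c from W-11: 672.2 + 60.04 − 208.25 = 523.99.
At (351, 513): z = −68.0 + 227.8 + 523.99 = 683.8 m.

684 m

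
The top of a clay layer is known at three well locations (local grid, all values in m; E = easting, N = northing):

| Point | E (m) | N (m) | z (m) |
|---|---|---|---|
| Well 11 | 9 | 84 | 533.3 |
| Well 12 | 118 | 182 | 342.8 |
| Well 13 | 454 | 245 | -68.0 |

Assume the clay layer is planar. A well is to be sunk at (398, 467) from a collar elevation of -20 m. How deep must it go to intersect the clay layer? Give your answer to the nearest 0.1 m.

Let the plane be z = a·E + b·N + c.
Well 12−Well 11: 109a + 98b = −190.5;  Well 13−Well 11: 445a + 161b = −601.3.
Solving gives a = −1.08426, b = −0.73791.
Then c = 533.3 − a·9 − b·84 = 605.04.
At (398, 467): z_contact = −431.54 − 344.61 + 605.04 = -171.10 m.
Depth below ground = -20 − (-171.10) = 151.1 m.

151.1 m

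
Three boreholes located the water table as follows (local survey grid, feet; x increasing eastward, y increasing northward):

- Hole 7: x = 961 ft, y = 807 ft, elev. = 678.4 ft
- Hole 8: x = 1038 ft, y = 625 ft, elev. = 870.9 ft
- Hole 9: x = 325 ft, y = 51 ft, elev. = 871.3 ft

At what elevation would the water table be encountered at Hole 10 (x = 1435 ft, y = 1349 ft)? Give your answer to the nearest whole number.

552 ft

Let the plane be z = a·x + b·y + c.
Hole 8−Hole 7: 77a − 182b = 192.5;  Hole 9−Hole 7: −636a − 756b = 192.9.
Solving gives a = 0.63474, b = −0.78915.
Then c = 678.4 − a·961 − b·807 = 705.26.
At (1435, 1349): z = 910.9 − 1064.6 + 705.26 = 551.5 ft.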